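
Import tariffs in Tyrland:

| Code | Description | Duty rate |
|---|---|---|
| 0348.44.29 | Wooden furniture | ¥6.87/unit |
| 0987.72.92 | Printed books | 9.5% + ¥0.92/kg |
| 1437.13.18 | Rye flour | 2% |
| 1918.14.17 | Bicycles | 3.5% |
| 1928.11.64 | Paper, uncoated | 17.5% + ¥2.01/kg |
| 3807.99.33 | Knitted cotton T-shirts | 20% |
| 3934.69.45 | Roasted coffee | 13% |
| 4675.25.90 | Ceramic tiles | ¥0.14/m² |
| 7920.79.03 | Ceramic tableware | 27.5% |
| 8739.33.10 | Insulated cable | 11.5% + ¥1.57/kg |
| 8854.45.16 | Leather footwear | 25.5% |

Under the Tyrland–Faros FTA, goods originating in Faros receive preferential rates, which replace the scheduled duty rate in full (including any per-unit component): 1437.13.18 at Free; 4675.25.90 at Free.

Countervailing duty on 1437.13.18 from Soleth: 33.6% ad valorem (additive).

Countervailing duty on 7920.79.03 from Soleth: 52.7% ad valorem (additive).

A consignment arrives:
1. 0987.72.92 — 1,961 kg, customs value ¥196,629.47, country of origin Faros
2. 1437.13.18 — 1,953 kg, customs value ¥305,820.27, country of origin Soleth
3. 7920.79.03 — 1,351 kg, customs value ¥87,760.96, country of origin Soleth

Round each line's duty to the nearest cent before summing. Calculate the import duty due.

Line 1 (0987.72.92, Faros, 1,961 kg, ¥196,629.47):
Base rate for 0987.72.92 is 9.5% + ¥0.92/kg.
Origin Faros is the FTA partner but 0987.72.92 is not on the preference list; base rate stands.
Duty = ¥196,629.47 × 9.5% + 1,961 × ¥0.92 = ¥20,483.92.
Line 2 (1437.13.18, Soleth, 1,953 kg, ¥305,820.27):
Base rate for 1437.13.18 is 2%.
1437.13.18 has an FTA preferential rate, but origin Soleth is not Faros; base rate stands.
Additional duty on 1437.13.18 from Soleth: +33.6%. Applied ad valorem rate: 2% + 33.6% = 35.6%.
Duty = ¥305,820.27 × 35.6% = ¥108,872.02.
Line 3 (7920.79.03, Soleth, 1,351 kg, ¥87,760.96):
Base rate for 7920.79.03 is 27.5%.
Additional duty on 7920.79.03 from Soleth: +52.7%. Applied ad valorem rate: 27.5% + 52.7% = 80.2%.
Duty = ¥87,760.96 × 80.2% = ¥70,384.29.
Total = ¥20,483.92 + ¥108,872.02 + ¥70,384.29 = ¥199,740.23.

¥199,740.23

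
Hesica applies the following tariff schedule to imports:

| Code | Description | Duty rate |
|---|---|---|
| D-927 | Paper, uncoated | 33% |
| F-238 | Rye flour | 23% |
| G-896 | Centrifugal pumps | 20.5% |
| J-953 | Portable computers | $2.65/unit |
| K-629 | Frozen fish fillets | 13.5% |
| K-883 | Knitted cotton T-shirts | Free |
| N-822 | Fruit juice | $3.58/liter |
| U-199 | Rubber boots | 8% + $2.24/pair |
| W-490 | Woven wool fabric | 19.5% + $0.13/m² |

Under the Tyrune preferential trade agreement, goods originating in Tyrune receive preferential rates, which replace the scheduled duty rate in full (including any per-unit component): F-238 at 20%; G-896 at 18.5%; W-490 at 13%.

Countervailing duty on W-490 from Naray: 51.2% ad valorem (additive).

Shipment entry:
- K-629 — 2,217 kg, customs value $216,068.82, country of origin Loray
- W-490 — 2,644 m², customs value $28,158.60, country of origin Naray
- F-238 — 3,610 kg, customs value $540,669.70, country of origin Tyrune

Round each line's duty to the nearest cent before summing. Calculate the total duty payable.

Line 1 (K-629, Loray, 2,217 kg, $216,068.82):
Base rate for K-629 is 13.5%.
Duty = $216,068.82 × 13.5% = $29,169.29.
Line 2 (W-490, Naray, 2,644 m², $28,158.60):
Base rate for W-490 is 19.5% + $0.13/m².
W-490 has an FTA preferential rate, but origin Naray is not Tyrune; base rate stands.
Additional duty on W-490 from Naray: +51.2%. Applied ad valorem rate: 19.5% + 51.2% = 70.7%.
Duty = $28,158.60 × 70.7% + 2,644 × $0.13 = $20,251.85.
Line 3 (F-238, Tyrune, 3,610 kg, $540,669.70):
Base rate for F-238 is 23%.
Origin Tyrune qualifies under the Hesica–Tyrune agreement and F-238 is covered: preferential rate 20% applies instead.
Duty = $540,669.70 × 20% = $108,133.94.
Total = $29,169.29 + $20,251.85 + $108,133.94 = $157,555.08.

$157,555.08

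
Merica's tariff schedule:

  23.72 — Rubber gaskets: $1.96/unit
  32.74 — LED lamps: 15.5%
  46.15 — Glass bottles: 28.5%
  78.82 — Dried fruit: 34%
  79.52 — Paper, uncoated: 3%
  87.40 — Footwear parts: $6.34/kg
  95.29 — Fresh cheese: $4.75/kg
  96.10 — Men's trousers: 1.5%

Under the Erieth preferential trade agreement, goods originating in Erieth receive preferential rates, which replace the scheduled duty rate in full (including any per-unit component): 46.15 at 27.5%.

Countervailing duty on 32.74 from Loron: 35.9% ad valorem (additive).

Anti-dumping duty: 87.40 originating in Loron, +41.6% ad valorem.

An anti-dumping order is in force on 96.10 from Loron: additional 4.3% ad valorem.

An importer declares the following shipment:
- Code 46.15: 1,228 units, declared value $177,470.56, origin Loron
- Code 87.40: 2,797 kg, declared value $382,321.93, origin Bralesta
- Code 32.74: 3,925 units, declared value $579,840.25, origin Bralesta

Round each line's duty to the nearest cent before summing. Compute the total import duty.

Line 1 (46.15, Loron, 1,228 units, $177,470.56):
Base rate for 46.15 is 28.5%.
46.15 has an FTA preferential rate, but origin Loron is not Erieth; base rate stands.
Duty = $177,470.56 × 28.5% = $50,579.11.
Line 2 (87.40, Bralesta, 2,797 kg, $382,321.93):
Base rate for 87.40 is $6.34/kg.
The additional-duty order on 87.40 targets Loron, not Bralesta; it does not apply.
Duty = 2,797 × $6.34 = $17,732.98.
Line 3 (32.74, Bralesta, 3,925 units, $579,840.25):
Base rate for 32.74 is 15.5%.
The additional-duty order on 32.74 targets Loron, not Bralesta; it does not apply.
Duty = $579,840.25 × 15.5% = $89,875.24.
Total = $50,579.11 + $17,732.98 + $89,875.24 = $158,187.33.

$158,187.33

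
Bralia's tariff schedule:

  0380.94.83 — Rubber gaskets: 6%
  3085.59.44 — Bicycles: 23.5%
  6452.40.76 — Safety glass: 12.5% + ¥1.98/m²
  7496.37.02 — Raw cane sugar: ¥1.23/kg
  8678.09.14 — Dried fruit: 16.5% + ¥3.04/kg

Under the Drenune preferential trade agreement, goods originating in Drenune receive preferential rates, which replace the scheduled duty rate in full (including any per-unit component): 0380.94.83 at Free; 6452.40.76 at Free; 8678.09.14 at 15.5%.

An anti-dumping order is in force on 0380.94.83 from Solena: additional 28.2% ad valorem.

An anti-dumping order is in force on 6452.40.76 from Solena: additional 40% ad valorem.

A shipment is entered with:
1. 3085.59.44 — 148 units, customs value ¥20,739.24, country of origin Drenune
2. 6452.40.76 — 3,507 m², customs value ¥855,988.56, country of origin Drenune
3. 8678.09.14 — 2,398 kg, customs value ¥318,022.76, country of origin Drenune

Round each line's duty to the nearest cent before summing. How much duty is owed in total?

Line 1 (3085.59.44, Drenune, 148 units, ¥20,739.24):
Base rate for 3085.59.44 is 23.5%.
Origin Drenune is the FTA partner but 3085.59.44 is not on the preference list; base rate stands.
Duty = ¥20,739.24 × 23.5% = ¥4,873.72.
Line 2 (6452.40.76, Drenune, 3,507 m², ¥855,988.56):
Base rate for 6452.40.76 is 12.5% + ¥1.98/m².
Origin Drenune qualifies under the Bralia–Drenune agreement and 6452.40.76 is covered: preferential rate Free applies instead.
The additional-duty order on 6452.40.76 targets Solena, not Drenune; it does not apply.
Duty = ¥855,988.56 × 0% = ¥0.00.
Line 3 (8678.09.14, Drenune, 2,398 kg, ¥318,022.76):
Base rate for 8678.09.14 is 16.5% + ¥3.04/kg.
Origin Drenune qualifies under the Bralia–Drenune agreement and 8678.09.14 is covered: preferential rate 15.5% applies instead.
Duty = ¥318,022.76 × 15.5% = ¥49,293.53.
Total = ¥4,873.72 + ¥0.00 + ¥49,293.53 = ¥54,167.25.

¥54,167.25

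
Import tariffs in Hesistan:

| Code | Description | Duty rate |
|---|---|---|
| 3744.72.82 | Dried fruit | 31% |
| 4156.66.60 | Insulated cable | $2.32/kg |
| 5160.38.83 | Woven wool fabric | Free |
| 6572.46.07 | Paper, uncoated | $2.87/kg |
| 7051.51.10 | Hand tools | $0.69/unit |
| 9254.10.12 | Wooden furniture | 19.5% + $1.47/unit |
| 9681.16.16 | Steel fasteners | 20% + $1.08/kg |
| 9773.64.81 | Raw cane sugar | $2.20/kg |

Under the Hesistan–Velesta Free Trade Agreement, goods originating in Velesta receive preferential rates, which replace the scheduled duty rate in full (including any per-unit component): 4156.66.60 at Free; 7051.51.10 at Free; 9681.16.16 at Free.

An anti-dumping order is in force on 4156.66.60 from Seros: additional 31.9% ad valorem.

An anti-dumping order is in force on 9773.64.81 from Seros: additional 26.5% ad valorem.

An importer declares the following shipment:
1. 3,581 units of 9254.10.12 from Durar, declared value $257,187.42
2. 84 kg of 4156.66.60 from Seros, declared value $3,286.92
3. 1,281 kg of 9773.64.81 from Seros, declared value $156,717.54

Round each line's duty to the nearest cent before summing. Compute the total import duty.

$101,007.38

Line 1 (9254.10.12, Durar, 3,581 units, $257,187.42):
Base rate for 9254.10.12 is 19.5% + $1.47/unit.
Duty = $257,187.42 × 19.5% + 3,581 × $1.47 = $55,415.62.
Line 2 (4156.66.60, Seros, 84 kg, $3,286.92):
Base rate for 4156.66.60 is $2.32/kg.
4156.66.60 has an FTA preferential rate, but origin Seros is not Velesta; base rate stands.
Additional duty on 4156.66.60 from Seros: +31.9% ad valorem. Applied ad valorem rate = 31.9%.
Duty = $3,286.92 × 31.9% + 84 × $2.32 = $1,243.41.
Line 3 (9773.64.81, Seros, 1,281 kg, $156,717.54):
Base rate for 9773.64.81 is $2.20/kg.
Additional duty on 9773.64.81 from Seros: +26.5% ad valorem. Applied ad valorem rate = 26.5%.
Duty = $156,717.54 × 26.5% + 1,281 × $2.20 = $44,348.35.
Total = $55,415.62 + $1,243.41 + $44,348.35 = $101,007.38.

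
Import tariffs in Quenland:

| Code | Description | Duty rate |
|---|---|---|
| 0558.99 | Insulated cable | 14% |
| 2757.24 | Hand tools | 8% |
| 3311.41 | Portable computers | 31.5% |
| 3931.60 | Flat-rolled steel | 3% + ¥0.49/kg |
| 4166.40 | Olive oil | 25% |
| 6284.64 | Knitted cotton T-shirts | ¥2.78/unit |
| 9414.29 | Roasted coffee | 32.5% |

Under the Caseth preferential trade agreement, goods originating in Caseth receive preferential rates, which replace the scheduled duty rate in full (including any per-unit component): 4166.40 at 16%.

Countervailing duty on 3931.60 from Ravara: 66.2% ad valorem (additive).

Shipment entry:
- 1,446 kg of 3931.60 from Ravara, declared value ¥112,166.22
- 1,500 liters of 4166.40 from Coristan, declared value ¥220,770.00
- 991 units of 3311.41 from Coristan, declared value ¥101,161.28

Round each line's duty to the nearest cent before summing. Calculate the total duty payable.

Line 1 (3931.60, Ravara, 1,446 kg, ¥112,166.22):
Base rate for 3931.60 is 3% + ¥0.49/kg.
Additional duty on 3931.60 from Ravara: +66.2%. Applied ad valorem rate: 3% + 66.2% = 69.2%.
Duty = ¥112,166.22 × 69.2% + 1,446 × ¥0.49 = ¥78,327.56.
Line 2 (4166.40, Coristan, 1,500 liters, ¥220,770.00):
Base rate for 4166.40 is 25%.
4166.40 has an FTA preferential rate, but origin Coristan is not Caseth; base rate stands.
Duty = ¥220,770.00 × 25% = ¥55,192.50.
Line 3 (3311.41, Coristan, 991 units, ¥101,161.28):
Base rate for 3311.41 is 31.5%.
Duty = ¥101,161.28 × 31.5% = ¥31,865.80.
Total = ¥78,327.56 + ¥55,192.50 + ¥31,865.80 = ¥165,385.86.

¥165,385.86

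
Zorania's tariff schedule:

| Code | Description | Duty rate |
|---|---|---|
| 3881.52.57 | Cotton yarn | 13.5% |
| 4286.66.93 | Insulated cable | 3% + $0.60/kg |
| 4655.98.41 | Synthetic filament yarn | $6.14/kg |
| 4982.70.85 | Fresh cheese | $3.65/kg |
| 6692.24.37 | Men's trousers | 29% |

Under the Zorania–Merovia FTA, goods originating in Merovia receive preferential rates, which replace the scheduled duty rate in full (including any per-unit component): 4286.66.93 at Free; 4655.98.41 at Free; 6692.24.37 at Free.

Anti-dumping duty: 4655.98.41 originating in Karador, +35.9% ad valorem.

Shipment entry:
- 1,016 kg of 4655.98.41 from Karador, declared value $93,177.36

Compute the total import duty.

$39,688.91

Line 1 (4655.98.41, Karador, 1,016 kg, $93,177.36):
Base rate for 4655.98.41 is $6.14/kg.
4655.98.41 has an FTA preferential rate, but origin Karador is not Merovia; base rate stands.
Additional duty on 4655.98.41 from Karador: +35.9% ad valorem. Applied ad valorem rate = 35.9%.
Duty = $93,177.36 × 35.9% + 1,016 × $6.14 = $39,688.91.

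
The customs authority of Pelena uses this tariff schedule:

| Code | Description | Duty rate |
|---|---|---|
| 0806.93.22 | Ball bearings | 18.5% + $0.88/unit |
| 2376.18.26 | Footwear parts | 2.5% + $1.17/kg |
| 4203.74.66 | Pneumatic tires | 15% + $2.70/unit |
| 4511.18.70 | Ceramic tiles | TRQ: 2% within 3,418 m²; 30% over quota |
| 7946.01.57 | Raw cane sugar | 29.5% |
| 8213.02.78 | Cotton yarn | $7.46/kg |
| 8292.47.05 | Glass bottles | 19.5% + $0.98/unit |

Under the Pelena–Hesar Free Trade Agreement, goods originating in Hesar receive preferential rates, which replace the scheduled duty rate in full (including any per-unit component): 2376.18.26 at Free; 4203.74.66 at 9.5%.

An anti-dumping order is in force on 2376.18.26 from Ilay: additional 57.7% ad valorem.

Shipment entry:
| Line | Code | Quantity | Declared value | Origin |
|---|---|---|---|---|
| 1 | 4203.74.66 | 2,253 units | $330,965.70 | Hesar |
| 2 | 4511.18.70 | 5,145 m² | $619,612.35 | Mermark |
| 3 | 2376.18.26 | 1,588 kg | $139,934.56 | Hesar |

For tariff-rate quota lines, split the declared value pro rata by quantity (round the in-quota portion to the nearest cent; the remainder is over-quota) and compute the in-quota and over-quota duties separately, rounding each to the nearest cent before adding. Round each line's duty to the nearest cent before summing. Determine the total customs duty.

$102,069.11

Line 1 (4203.74.66, Hesar, 2,253 units, $330,965.70):
Base rate for 4203.74.66 is 15% + $2.70/unit.
Origin Hesar qualifies under the Pelena–Hesar agreement and 4203.74.66 is covered: preferential rate 9.5% applies instead.
Duty = $330,965.70 × 9.5% = $31,441.74.
Line 2 (4511.18.70, Mermark, 5,145 m², $619,612.35):
Code 4511.18.70 is under a tariff-rate quota (threshold 3,418 m²). In-quota: 3,418 m² at 2%; over-quota: 1,727 m² at 30%.
Pro-rata value split: in-quota = $619,612.35 × 3,418/5,145 = $411,629.74; over-quota = $619,612.35 − $411,629.74 = $207,982.61.
In-quota duty = $411,629.74 × 2% = $8,232.59. Over-quota duty = $207,982.61 × 30% = $62,394.78.
Line duty = $8,232.59 + $62,394.78 = $70,627.37.
Line 3 (2376.18.26, Hesar, 1,588 kg, $139,934.56):
Base rate for 2376.18.26 is 2.5% + $1.17/kg.
Origin Hesar qualifies under the Pelena–Hesar agreement and 2376.18.26 is covered: preferential rate Free applies instead.
The additional-duty order on 2376.18.26 targets Ilay, not Hesar; it does not apply.
Duty = $139,934.56 × 0% = $0.00.
Total = $31,441.74 + $70,627.37 + $0.00 = $102,069.11.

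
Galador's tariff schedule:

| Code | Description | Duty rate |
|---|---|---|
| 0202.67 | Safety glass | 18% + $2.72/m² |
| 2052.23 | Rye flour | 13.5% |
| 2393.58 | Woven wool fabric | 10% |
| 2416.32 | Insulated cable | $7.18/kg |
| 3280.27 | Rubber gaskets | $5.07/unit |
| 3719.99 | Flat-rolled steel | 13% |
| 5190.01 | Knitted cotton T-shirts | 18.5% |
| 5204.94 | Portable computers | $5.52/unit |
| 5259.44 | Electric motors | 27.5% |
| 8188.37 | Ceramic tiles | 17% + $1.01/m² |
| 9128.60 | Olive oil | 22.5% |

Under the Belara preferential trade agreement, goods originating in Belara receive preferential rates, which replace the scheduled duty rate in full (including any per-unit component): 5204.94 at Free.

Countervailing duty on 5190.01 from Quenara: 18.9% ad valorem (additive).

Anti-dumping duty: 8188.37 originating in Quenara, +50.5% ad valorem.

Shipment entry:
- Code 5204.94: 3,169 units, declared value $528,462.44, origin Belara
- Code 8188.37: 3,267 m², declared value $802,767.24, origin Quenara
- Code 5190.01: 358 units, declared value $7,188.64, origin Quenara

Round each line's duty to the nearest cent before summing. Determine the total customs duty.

$547,856.11

Line 1 (5204.94, Belara, 3,169 units, $528,462.44):
Base rate for 5204.94 is $5.52/unit.
Origin Belara qualifies under the Galador–Belara agreement and 5204.94 is covered: preferential rate Free applies instead.
Duty = $528,462.44 × 0% = $0.00.
Line 2 (8188.37, Quenara, 3,267 m², $802,767.24):
Base rate for 8188.37 is 17% + $1.01/m².
Additional duty on 8188.37 from Quenara: +50.5%. Applied ad valorem rate: 17% + 50.5% = 67.5%.
Duty = $802,767.24 × 67.5% + 3,267 × $1.01 = $545,167.56.
Line 3 (5190.01, Quenara, 358 units, $7,188.64):
Base rate for 5190.01 is 18.5%.
Additional duty on 5190.01 from Quenara: +18.9%. Applied ad valorem rate: 18.5% + 18.9% = 37.4%.
Duty = $7,188.64 × 37.4% = $2,688.55.
Total = $0.00 + $545,167.56 + $2,688.55 = $547,856.11.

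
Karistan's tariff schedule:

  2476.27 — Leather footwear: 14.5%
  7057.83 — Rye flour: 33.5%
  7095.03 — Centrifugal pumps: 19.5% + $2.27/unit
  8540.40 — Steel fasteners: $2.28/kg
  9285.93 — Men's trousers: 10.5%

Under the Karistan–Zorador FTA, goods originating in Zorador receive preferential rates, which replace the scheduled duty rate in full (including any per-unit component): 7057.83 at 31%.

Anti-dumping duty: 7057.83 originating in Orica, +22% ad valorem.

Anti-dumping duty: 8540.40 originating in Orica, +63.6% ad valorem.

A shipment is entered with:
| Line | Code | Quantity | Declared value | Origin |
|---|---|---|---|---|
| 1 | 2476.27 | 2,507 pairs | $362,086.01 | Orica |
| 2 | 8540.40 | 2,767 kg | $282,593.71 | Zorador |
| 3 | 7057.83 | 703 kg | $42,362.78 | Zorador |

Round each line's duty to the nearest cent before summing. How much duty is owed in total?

Line 1 (2476.27, Orica, 2,507 pairs, $362,086.01):
Base rate for 2476.27 is 14.5%.
Duty = $362,086.01 × 14.5% = $52,502.47.
Line 2 (8540.40, Zorador, 2,767 kg, $282,593.71):
Base rate for 8540.40 is $2.28/kg.
Origin Zorador is the FTA partner but 8540.40 is not on the preference list; base rate stands.
The additional-duty order on 8540.40 targets Orica, not Zorador; it does not apply.
Duty = 2,767 × $2.28 = $6,308.76.
Line 3 (7057.83, Zorador, 703 kg, $42,362.78):
Base rate for 7057.83 is 33.5%.
Origin Zorador qualifies under the Karistan–Zorador agreement and 7057.83 is covered: preferential rate 31% applies instead.
The additional-duty order on 7057.83 targets Orica, not Zorador; it does not apply.
Duty = $42,362.78 × 31% = $13,132.46.
Total = $52,502.47 + $6,308.76 + $13,132.46 = $71,943.69.

$71,943.69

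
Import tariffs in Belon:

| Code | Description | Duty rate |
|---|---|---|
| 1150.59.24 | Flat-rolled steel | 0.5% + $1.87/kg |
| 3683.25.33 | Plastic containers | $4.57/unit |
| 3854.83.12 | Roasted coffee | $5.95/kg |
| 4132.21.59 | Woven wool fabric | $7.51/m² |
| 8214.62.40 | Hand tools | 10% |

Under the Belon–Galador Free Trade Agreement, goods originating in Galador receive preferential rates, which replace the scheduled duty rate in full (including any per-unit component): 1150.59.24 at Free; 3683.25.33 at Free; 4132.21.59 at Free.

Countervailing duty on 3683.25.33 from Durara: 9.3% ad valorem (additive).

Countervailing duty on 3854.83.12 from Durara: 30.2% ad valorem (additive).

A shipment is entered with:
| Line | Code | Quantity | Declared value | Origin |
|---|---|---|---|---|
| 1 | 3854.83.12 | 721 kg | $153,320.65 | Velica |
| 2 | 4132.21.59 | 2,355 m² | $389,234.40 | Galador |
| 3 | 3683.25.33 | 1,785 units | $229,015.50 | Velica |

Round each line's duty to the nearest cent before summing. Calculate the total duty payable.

$12,447.40

Line 1 (3854.83.12, Velica, 721 kg, $153,320.65):
Base rate for 3854.83.12 is $5.95/kg.
The additional-duty order on 3854.83.12 targets Durara, not Velica; it does not apply.
Duty = 721 × $5.95 = $4,289.95.
Line 2 (4132.21.59, Galador, 2,355 m², $389,234.40):
Base rate for 4132.21.59 is $7.51/m².
Origin Galador qualifies under the Belon–Galador agreement and 4132.21.59 is covered: preferential rate Free applies instead.
Duty = $389,234.40 × 0% = $0.00.
Line 3 (3683.25.33, Velica, 1,785 units, $229,015.50):
Base rate for 3683.25.33 is $4.57/unit.
3683.25.33 has an FTA preferential rate, but origin Velica is not Galador; base rate stands.
The additional-duty order on 3683.25.33 targets Durara, not Velica; it does not apply.
Duty = 1,785 × $4.57 = $8,157.45.
Total = $4,289.95 + $0.00 + $8,157.45 = $12,447.40.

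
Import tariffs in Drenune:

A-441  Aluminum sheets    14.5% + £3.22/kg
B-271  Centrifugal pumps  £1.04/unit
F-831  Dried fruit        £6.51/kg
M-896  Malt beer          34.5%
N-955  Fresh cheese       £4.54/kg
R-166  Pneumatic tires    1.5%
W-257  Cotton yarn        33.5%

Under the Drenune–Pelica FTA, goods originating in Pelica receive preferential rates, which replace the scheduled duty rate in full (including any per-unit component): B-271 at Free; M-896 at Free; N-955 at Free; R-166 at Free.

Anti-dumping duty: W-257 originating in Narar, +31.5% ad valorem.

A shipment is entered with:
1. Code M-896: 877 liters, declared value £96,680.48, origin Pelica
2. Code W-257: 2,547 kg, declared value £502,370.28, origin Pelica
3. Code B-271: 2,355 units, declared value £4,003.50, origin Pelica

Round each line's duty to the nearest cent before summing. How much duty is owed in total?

Line 1 (M-896, Pelica, 877 liters, £96,680.48):
Base rate for M-896 is 34.5%.
Origin Pelica qualifies under the Drenune–Pelica agreement and M-896 is covered: preferential rate Free applies instead.
Duty = £96,680.48 × 0% = £0.00.
Line 2 (W-257, Pelica, 2,547 kg, £502,370.28):
Base rate for W-257 is 33.5%.
Origin Pelica is the FTA partner but W-257 is not on the preference list; base rate stands.
The additional-duty order on W-257 targets Narar, not Pelica; it does not apply.
Duty = £502,370.28 × 33.5% = £168,294.04.
Line 3 (B-271, Pelica, 2,355 units, £4,003.50):
Base rate for B-271 is £1.04/unit.
Origin Pelica qualifies under the Drenune–Pelica agreement and B-271 is covered: preferential rate Free applies instead.
Duty = £4,003.50 × 0% = £0.00.
Total = £0.00 + £168,294.04 + £0.00 = £168,294.04.

£168,294.04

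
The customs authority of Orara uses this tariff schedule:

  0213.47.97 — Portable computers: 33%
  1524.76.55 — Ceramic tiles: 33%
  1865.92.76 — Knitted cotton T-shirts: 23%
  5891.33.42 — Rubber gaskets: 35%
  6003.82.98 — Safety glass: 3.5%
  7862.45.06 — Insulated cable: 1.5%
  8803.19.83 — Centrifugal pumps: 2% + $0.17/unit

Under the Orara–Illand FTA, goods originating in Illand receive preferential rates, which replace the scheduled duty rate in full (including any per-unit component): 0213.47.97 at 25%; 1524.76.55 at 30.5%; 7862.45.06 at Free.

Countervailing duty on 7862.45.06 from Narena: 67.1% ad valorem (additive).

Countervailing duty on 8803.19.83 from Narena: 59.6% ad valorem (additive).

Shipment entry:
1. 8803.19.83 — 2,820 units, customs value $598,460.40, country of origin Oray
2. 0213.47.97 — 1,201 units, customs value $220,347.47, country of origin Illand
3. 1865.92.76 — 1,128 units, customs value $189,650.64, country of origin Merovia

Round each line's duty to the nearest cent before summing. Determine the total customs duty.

$111,155.13

Line 1 (8803.19.83, Oray, 2,820 units, $598,460.40):
Base rate for 8803.19.83 is 2% + $0.17/unit.
The additional-duty order on 8803.19.83 targets Narena, not Oray; it does not apply.
Duty = $598,460.40 × 2% + 2,820 × $0.17 = $12,448.61.
Line 2 (0213.47.97, Illand, 1,201 units, $220,347.47):
Base rate for 0213.47.97 is 33%.
Origin Illand qualifies under the Orara–Illand agreement and 0213.47.97 is covered: preferential rate 25% applies instead.
Duty = $220,347.47 × 25% = $55,086.87.
Line 3 (1865.92.76, Merovia, 1,128 units, $189,650.64):
Base rate for 1865.92.76 is 23%.
Duty = $189,650.64 × 23% = $43,619.65.
Total = $12,448.61 + $55,086.87 + $43,619.65 = $111,155.13.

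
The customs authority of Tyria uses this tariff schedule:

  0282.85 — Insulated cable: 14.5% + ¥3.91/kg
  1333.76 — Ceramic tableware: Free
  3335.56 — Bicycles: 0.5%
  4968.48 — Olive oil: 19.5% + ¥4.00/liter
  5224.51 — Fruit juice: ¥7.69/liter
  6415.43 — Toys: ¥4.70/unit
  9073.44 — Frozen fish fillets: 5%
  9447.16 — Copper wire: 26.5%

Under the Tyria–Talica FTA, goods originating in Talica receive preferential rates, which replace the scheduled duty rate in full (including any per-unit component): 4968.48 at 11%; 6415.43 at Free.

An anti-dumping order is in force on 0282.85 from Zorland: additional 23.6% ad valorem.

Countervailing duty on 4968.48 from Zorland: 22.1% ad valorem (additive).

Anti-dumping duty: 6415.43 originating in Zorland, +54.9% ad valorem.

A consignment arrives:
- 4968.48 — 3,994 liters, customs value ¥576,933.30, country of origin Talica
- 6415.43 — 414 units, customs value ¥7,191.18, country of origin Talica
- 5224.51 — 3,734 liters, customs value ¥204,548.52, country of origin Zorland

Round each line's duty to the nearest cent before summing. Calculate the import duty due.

¥92,177.12

Line 1 (4968.48, Talica, 3,994 liters, ¥576,933.30):
Base rate for 4968.48 is 19.5% + ¥4.00/liter.
Origin Talica qualifies under the Tyria–Talica agreement and 4968.48 is covered: preferential rate 11% applies instead.
The additional-duty order on 4968.48 targets Zorland, not Talica; it does not apply.
Duty = ¥576,933.30 × 11% = ¥63,462.66.
Line 2 (6415.43, Talica, 414 units, ¥7,191.18):
Base rate for 6415.43 is ¥4.70/unit.
Origin Talica qualifies under the Tyria–Talica agreement and 6415.43 is covered: preferential rate Free applies instead.
The additional-duty order on 6415.43 targets Zorland, not Talica; it does not apply.
Duty = ¥7,191.18 × 0% = ¥0.00.
Line 3 (5224.51, Zorland, 3,734 liters, ¥204,548.52):
Base rate for 5224.51 is ¥7.69/liter.
Duty = 3,734 × ¥7.69 = ¥28,714.46.
Total = ¥63,462.66 + ¥0.00 + ¥28,714.46 = ¥92,177.12.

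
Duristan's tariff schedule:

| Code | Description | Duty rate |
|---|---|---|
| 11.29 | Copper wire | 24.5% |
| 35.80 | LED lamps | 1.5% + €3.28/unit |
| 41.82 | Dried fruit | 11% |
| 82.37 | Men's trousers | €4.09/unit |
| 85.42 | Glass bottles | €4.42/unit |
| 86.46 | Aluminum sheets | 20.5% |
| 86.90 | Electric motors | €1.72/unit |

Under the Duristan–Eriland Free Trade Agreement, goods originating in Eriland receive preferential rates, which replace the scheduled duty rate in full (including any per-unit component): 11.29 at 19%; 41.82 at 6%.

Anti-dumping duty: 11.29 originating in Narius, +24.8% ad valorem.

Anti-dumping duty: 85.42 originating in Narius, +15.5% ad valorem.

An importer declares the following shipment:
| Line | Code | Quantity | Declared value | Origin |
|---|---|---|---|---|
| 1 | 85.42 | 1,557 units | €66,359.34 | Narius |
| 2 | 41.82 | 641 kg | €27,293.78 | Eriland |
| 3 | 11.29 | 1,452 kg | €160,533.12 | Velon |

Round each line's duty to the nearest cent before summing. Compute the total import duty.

Line 1 (85.42, Narius, 1,557 units, €66,359.34):
Base rate for 85.42 is €4.42/unit.
Additional duty on 85.42 from Narius: +15.5% ad valorem. Applied ad valorem rate = 15.5%.
Duty = €66,359.34 × 15.5% + 1,557 × €4.42 = €17,167.64.
Line 2 (41.82, Eriland, 641 kg, €27,293.78):
Base rate for 41.82 is 11%.
Origin Eriland qualifies under the Duristan–Eriland agreement and 41.82 is covered: preferential rate 6% applies instead.
Duty = €27,293.78 × 6% = €1,637.63.
Line 3 (11.29, Velon, 1,452 kg, €160,533.12):
Base rate for 11.29 is 24.5%.
11.29 has an FTA preferential rate, but origin Velon is not Eriland; base rate stands.
The additional-duty order on 11.29 targets Narius, not Velon; it does not apply.
Duty = €160,533.12 × 24.5% = €39,330.61.
Total = €17,167.64 + €1,637.63 + €39,330.61 = €58,135.88.

€58,135.88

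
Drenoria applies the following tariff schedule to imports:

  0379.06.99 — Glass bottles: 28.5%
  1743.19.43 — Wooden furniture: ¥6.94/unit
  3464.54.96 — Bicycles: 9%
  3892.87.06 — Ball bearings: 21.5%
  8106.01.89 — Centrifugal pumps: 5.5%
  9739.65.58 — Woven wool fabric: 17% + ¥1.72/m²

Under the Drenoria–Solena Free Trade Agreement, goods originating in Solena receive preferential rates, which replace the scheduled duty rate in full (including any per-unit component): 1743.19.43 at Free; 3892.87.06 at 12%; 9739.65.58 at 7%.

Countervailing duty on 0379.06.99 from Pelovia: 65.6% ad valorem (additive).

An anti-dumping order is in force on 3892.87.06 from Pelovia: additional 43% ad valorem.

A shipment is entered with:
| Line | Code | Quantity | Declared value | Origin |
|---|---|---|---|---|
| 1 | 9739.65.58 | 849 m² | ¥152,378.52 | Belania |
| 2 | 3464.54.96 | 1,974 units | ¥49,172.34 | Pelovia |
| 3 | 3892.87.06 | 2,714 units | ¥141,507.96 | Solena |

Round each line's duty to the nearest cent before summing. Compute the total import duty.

¥48,771.10

Line 1 (9739.65.58, Belania, 849 m², ¥152,378.52):
Base rate for 9739.65.58 is 17% + ¥1.72/m².
9739.65.58 has an FTA preferential rate, but origin Belania is not Solena; base rate stands.
Duty = ¥152,378.52 × 17% + 849 × ¥1.72 = ¥27,364.63.
Line 2 (3464.54.96, Pelovia, 1,974 units, ¥49,172.34):
Base rate for 3464.54.96 is 9%.
Duty = ¥49,172.34 × 9% = ¥4,425.51.
Line 3 (3892.87.06, Solena, 2,714 units, ¥141,507.96):
Base rate for 3892.87.06 is 21.5%.
Origin Solena qualifies under the Drenoria–Solena agreement and 3892.87.06 is covered: preferential rate 12% applies instead.
The additional-duty order on 3892.87.06 targets Pelovia, not Solena; it does not apply.
Duty = ¥141,507.96 × 12% = ¥16,980.96.
Total = ¥27,364.63 + ¥4,425.51 + ¥16,980.96 = ¥48,771.10.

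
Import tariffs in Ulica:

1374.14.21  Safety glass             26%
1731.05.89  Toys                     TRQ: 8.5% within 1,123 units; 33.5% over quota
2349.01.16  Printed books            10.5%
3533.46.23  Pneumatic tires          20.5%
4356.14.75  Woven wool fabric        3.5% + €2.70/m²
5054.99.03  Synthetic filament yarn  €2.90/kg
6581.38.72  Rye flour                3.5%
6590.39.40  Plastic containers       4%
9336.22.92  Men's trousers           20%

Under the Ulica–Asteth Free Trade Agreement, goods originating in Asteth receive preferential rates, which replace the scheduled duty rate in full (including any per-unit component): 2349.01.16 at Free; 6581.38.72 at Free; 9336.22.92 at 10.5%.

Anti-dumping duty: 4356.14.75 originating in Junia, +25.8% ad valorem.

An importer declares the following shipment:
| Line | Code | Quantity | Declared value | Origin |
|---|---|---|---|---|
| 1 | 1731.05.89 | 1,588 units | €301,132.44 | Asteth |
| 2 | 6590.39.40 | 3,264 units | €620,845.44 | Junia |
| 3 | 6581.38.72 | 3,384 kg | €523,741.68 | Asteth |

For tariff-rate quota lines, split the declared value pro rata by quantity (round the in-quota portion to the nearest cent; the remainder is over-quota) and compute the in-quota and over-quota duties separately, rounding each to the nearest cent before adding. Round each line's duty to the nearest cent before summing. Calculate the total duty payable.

Line 1 (1731.05.89, Asteth, 1,588 units, €301,132.44):
Code 1731.05.89 is under a tariff-rate quota (threshold 1,123 units). In-quota: 1,123 units at 8.5%; over-quota: 465 units at 33.5%.
Pro-rata value split: in-quota = €301,132.44 × 1,123/1,588 = €212,954.49; over-quota = €301,132.44 − €212,954.49 = €88,177.95.
In-quota duty = €212,954.49 × 8.5% = €18,101.13. Over-quota duty = €88,177.95 × 33.5% = €29,539.61.
Line duty = €18,101.13 + €29,539.61 = €47,640.74.
Line 2 (6590.39.40, Junia, 3,264 units, €620,845.44):
Base rate for 6590.39.40 is 4%.
Duty = €620,845.44 × 4% = €24,833.82.
Line 3 (6581.38.72, Asteth, 3,384 kg, €523,741.68):
Base rate for 6581.38.72 is 3.5%.
Origin Asteth qualifies under the Ulica–Asteth agreement and 6581.38.72 is covered: preferential rate Free applies instead.
Duty = €523,741.68 × 0% = €0.00.
Total = €47,640.74 + €24,833.82 + €0.00 = €72,474.56.

€72,474.56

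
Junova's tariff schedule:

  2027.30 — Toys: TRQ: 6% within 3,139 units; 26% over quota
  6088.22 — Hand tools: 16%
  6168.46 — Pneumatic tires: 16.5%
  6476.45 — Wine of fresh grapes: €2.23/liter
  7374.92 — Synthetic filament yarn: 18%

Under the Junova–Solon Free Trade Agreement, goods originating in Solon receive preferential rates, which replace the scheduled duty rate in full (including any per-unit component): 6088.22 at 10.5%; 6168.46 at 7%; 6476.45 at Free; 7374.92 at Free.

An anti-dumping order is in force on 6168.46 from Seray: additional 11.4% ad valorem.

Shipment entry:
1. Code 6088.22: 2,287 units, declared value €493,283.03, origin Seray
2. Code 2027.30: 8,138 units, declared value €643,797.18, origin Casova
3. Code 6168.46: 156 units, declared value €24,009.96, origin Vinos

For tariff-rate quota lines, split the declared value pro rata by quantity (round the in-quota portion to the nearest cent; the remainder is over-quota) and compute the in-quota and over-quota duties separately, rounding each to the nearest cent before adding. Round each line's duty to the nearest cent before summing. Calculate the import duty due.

Line 1 (6088.22, Seray, 2,287 units, €493,283.03):
Base rate for 6088.22 is 16%.
6088.22 has an FTA preferential rate, but origin Seray is not Solon; base rate stands.
Duty = €493,283.03 × 16% = €78,925.28.
Line 2 (2027.30, Casova, 8,138 units, €643,797.18):
Code 2027.30 is under a tariff-rate quota (threshold 3,139 units). In-quota: 3,139 units at 6%; over-quota: 4,999 units at 26%.
Pro-rata value split: in-quota = €643,797.18 × 3,139/8,138 = €248,326.29; over-quota = €643,797.18 − €248,326.29 = €395,470.89.
In-quota duty = €248,326.29 × 6% = €14,899.58. Over-quota duty = €395,470.89 × 26% = €102,822.43.
Line duty = €14,899.58 + €102,822.43 = €117,722.01.
Line 3 (6168.46, Vinos, 156 units, €24,009.96):
Base rate for 6168.46 is 16.5%.
6168.46 has an FTA preferential rate, but origin Vinos is not Solon; base rate stands.
The additional-duty order on 6168.46 targets Seray, not Vinos; it does not apply.
Duty = €24,009.96 × 16.5% = €3,961.64.
Total = €78,925.28 + €117,722.01 + €3,961.64 = €200,608.93.

€200,608.93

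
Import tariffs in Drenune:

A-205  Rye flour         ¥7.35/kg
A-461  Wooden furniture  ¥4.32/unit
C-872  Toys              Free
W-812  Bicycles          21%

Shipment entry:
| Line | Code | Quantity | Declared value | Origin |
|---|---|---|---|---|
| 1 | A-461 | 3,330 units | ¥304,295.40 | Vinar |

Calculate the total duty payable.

Line 1 (A-461, Vinar, 3,330 units, ¥304,295.40):
Base rate for A-461 is ¥4.32/unit.
Duty = 3,330 × ¥4.32 = ¥14,385.60.

¥14,385.60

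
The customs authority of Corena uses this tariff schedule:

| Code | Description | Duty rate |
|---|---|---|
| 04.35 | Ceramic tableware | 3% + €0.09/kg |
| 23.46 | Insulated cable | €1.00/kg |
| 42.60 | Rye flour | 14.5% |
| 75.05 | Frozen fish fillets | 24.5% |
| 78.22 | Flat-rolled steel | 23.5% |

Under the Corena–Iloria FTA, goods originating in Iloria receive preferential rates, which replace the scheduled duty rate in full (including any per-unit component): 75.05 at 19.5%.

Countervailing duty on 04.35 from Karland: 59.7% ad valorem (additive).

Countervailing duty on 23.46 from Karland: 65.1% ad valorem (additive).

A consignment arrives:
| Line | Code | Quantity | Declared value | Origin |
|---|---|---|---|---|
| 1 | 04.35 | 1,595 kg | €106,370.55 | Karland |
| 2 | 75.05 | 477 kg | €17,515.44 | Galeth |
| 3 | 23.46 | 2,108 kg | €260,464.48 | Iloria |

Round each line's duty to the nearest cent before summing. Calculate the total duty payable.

Line 1 (04.35, Karland, 1,595 kg, €106,370.55):
Base rate for 04.35 is 3% + €0.09/kg.
Additional duty on 04.35 from Karland: +59.7%. Applied ad valorem rate: 3% + 59.7% = 62.7%.
Duty = €106,370.55 × 62.7% + 1,595 × €0.09 = €66,837.88.
Line 2 (75.05, Galeth, 477 kg, €17,515.44):
Base rate for 75.05 is 24.5%.
75.05 has an FTA preferential rate, but origin Galeth is not Iloria; base rate stands.
Duty = €17,515.44 × 24.5% = €4,291.28.
Line 3 (23.46, Iloria, 2,108 kg, €260,464.48):
Base rate for 23.46 is €1.00/kg.
Origin Iloria is the FTA partner but 23.46 is not on the preference list; base rate stands.
The additional-duty order on 23.46 targets Karland, not Iloria; it does not apply.
Duty = 2,108 × €1.00 = €2,108.00.
Total = €66,837.88 + €4,291.28 + €2,108.00 = €73,237.16.

€73,237.16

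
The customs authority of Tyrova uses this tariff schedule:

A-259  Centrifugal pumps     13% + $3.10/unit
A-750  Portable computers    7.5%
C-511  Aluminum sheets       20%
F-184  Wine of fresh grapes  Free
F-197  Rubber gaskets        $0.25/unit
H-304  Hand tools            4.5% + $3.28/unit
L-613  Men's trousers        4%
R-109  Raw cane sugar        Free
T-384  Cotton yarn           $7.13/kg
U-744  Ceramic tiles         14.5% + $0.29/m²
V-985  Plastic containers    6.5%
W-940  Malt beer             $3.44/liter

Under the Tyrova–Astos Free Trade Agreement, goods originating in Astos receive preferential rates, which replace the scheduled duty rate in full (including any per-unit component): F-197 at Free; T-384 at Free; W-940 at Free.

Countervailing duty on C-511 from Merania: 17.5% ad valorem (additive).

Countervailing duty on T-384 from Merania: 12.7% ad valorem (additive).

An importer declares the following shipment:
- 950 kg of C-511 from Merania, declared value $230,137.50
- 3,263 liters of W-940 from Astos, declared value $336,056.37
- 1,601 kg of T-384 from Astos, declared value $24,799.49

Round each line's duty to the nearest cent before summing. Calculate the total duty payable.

Line 1 (C-511, Merania, 950 kg, $230,137.50):
Base rate for C-511 is 20%.
Additional duty on C-511 from Merania: +17.5%. Applied ad valorem rate: 20% + 17.5% = 37.5%.
Duty = $230,137.50 × 37.5% = $86,301.56.
Line 2 (W-940, Astos, 3,263 liters, $336,056.37):
Base rate for W-940 is $3.44/liter.
Origin Astos qualifies under the Tyrova–Astos agreement and W-940 is covered: preferential rate Free applies instead.
Duty = $336,056.37 × 0% = $0.00.
Line 3 (T-384, Astos, 1,601 kg, $24,799.49):
Base rate for T-384 is $7.13/kg.
Origin Astos qualifies under the Tyrova–Astos agreement and T-384 is covered: preferential rate Free applies instead.
The additional-duty order on T-384 targets Merania, not Astos; it does not apply.
Duty = $24,799.49 × 0% = $0.00.
Total = $86,301.56 + $0.00 + $0.00 = $86,301.56.

$86,301.56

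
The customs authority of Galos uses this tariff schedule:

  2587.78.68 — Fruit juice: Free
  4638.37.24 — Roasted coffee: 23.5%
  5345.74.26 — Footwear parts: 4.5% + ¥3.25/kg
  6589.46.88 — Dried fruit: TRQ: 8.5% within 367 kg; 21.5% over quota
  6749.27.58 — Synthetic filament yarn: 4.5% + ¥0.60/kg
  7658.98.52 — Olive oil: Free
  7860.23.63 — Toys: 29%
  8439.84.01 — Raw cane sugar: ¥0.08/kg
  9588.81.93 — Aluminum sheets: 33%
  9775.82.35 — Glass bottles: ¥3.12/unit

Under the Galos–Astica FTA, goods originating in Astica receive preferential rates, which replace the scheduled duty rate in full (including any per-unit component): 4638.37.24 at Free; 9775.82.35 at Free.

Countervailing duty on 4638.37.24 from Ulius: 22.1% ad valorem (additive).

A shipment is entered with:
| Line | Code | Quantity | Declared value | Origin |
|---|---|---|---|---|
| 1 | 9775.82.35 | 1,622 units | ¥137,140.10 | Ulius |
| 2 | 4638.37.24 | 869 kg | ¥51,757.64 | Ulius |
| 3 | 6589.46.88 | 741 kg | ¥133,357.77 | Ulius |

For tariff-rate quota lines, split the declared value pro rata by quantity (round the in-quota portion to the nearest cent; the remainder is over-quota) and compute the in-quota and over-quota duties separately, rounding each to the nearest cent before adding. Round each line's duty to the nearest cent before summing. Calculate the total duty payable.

Line 1 (9775.82.35, Ulius, 1,622 units, ¥137,140.10):
Base rate for 9775.82.35 is ¥3.12/unit.
9775.82.35 has an FTA preferential rate, but origin Ulius is not Astica; base rate stands.
Duty = 1,622 × ¥3.12 = ¥5,060.64.
Line 2 (4638.37.24, Ulius, 869 kg, ¥51,757.64):
Base rate for 4638.37.24 is 23.5%.
4638.37.24 has an FTA preferential rate, but origin Ulius is not Astica; base rate stands.
Additional duty on 4638.37.24 from Ulius: +22.1%. Applied ad valorem rate: 23.5% + 22.1% = 45.6%.
Duty = ¥51,757.64 × 45.6% = ¥23,601.48.
Line 3 (6589.46.88, Ulius, 741 kg, ¥133,357.77):
Code 6589.46.88 is under a tariff-rate quota (threshold 367 kg). In-quota: 367 kg at 8.5%; over-quota: 374 kg at 21.5%.
Pro-rata value split: in-quota = ¥133,357.77 × 367/741 = ¥66,048.99; over-quota = ¥133,357.77 − ¥66,048.99 = ¥67,308.78.
In-quota duty = ¥66,048.99 × 8.5% = ¥5,614.16. Over-quota duty = ¥67,308.78 × 21.5% = ¥14,471.39.
Line duty = ¥5,614.16 + ¥14,471.39 = ¥20,085.55.
Total = ¥5,060.64 + ¥23,601.48 + ¥20,085.55 = ¥48,747.67.

¥48,747.67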